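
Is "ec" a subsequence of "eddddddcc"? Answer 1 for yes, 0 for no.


Check if "ec" is a subsequence of "eddddddcc"
Greedy scan:
  Position 0 ('e'): matches sub[0] = 'e'
  Position 1 ('d'): no match needed
  Position 2 ('d'): no match needed
  Position 3 ('d'): no match needed
  Position 4 ('d'): no match needed
  Position 5 ('d'): no match needed
  Position 6 ('d'): no match needed
  Position 7 ('c'): matches sub[1] = 'c'
  Position 8 ('c'): no match needed
All 2 characters matched => is a subsequence

1


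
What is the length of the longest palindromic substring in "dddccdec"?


Input: "dddccdec"
Checking substrings for palindromes:
  [2:6] "dccd" (len 4) => palindrome
  [0:3] "ddd" (len 3) => palindrome
  [0:2] "dd" (len 2) => palindrome
  [1:3] "dd" (len 2) => palindrome
  [3:5] "cc" (len 2) => palindrome
Longest palindromic substring: "dccd" with length 4

4


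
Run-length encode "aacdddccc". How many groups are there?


Input: aacdddccc
Scanning for consecutive runs:
  Group 1: 'a' x 2 (positions 0-1)
  Group 2: 'c' x 1 (positions 2-2)
  Group 3: 'd' x 3 (positions 3-5)
  Group 4: 'c' x 3 (positions 6-8)
Total groups: 4

4


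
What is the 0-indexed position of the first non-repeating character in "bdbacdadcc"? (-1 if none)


Input: bdbacdadcc
Character frequencies:
  'a': 2
  'b': 2
  'c': 3
  'd': 3
Scanning left to right for freq == 1:
  Position 0 ('b'): freq=2, skip
  Position 1 ('d'): freq=3, skip
  Position 2 ('b'): freq=2, skip
  Position 3 ('a'): freq=2, skip
  Position 4 ('c'): freq=3, skip
  Position 5 ('d'): freq=3, skip
  Position 6 ('a'): freq=2, skip
  Position 7 ('d'): freq=3, skip
  Position 8 ('c'): freq=3, skip
  Position 9 ('c'): freq=3, skip
  No unique character found => answer = -1

-1


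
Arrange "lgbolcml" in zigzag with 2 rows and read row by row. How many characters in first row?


Zigzag "lgbolcml" into 2 rows:
Placing characters:
  'l' => row 0
  'g' => row 1
  'b' => row 0
  'o' => row 1
  'l' => row 0
  'c' => row 1
  'm' => row 0
  'l' => row 1
Rows:
  Row 0: "lblm"
  Row 1: "gocl"
First row length: 4

4


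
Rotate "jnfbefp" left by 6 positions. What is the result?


Input: "jnfbefp", rotate left by 6
First 6 characters: "jnfbef"
Remaining characters: "p"
Concatenate remaining + first: "p" + "jnfbef" = "pjnfbef"

pjnfbef


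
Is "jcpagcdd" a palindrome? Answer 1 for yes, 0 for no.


Input: jcpagcdd
Reversed: ddcgapcj
  Compare pos 0 ('j') with pos 7 ('d'): MISMATCH
  Compare pos 1 ('c') with pos 6 ('d'): MISMATCH
  Compare pos 2 ('p') with pos 5 ('c'): MISMATCH
  Compare pos 3 ('a') with pos 4 ('g'): MISMATCH
Result: not a palindrome

0


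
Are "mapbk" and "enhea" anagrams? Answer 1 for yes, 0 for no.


Strings: "mapbk", "enhea"
Sorted first:  abkmp
Sorted second: aeehn
Differ at position 1: 'b' vs 'e' => not anagrams

0


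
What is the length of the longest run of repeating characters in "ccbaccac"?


Input: "ccbaccac"
Scanning for longest run:
  Position 1 ('c'): continues run of 'c', length=2
  Position 2 ('b'): new char, reset run to 1
  Position 3 ('a'): new char, reset run to 1
  Position 4 ('c'): new char, reset run to 1
  Position 5 ('c'): continues run of 'c', length=2
  Position 6 ('a'): new char, reset run to 1
  Position 7 ('c'): new char, reset run to 1
Longest run: 'c' with length 2

2


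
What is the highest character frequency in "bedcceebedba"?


Input: bedcceebedba
Character counts:
  'a': 1
  'b': 3
  'c': 2
  'd': 2
  'e': 4
Maximum frequency: 4

4


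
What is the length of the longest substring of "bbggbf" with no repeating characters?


Input: "bbggbf"
Sliding window (track last position of each char):
  Position 0 ('b'): window [0,0] length 1 -- new best
  Position 1 ('b'): repeat (last at 0), move window start to 1
  Position 1 ('b'): window [1,1] length 1
  Position 2 ('g'): window [1,2] length 2 -- new best
  Position 3 ('g'): repeat (last at 2), move window start to 3
  Position 3 ('g'): window [3,3] length 1
  Position 4 ('b'): window [3,4] length 2
  Position 5 ('f'): window [3,5] length 3 -- new best
Longest substring with no repeats: "gbf" with length 3

3


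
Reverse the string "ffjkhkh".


Input: ffjkhkh
Reading characters right to left:
  Position 6: 'h'
  Position 5: 'k'
  Position 4: 'h'
  Position 3: 'k'
  Position 2: 'j'
  Position 1: 'f'
  Position 0: 'f'
Reversed: hkhkjff

hkhkjff


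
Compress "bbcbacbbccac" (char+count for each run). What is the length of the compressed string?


Input: bbcbacbbccac
Runs:
  'b' x 2 => "b2"
  'c' x 1 => "c1"
  'b' x 1 => "b1"
  'a' x 1 => "a1"
  'c' x 1 => "c1"
  'b' x 2 => "b2"
  'c' x 2 => "c2"
  'a' x 1 => "a1"
  'c' x 1 => "c1"
Compressed: "b2c1b1a1c1b2c2a1c1"
Compressed length: 18

18


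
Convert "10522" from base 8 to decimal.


Input: "10522" in base 8
Positional expansion:
  Digit '1' (value 1) x 8^4 = 4096
  Digit '0' (value 0) x 8^3 = 0
  Digit '5' (value 5) x 8^2 = 320
  Digit '2' (value 2) x 8^1 = 16
  Digit '2' (value 2) x 8^0 = 2
Sum = 4434

4434


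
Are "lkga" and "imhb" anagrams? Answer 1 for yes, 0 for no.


Strings: "lkga", "imhb"
Sorted first:  agkl
Sorted second: bhim
Differ at position 0: 'a' vs 'b' => not anagrams

0


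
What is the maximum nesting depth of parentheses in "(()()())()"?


Input: "(()()())()"
Tracking depth:
  Position 0 '(': depth becomes 1
  Position 1 '(': depth becomes 2
  Position 2 ')': depth becomes 1
  Position 3 '(': depth becomes 2
  Position 4 ')': depth becomes 1
  Position 5 '(': depth becomes 2
  Position 6 ')': depth becomes 1
  Position 7 ')': depth becomes 0
  Position 8 '(': depth becomes 1
  Position 9 ')': depth becomes 0
Maximum depth reached: 2

2


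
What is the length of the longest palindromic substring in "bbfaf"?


Input: "bbfaf"
Checking substrings for palindromes:
  [2:5] "faf" (len 3) => palindrome
  [0:2] "bb" (len 2) => palindrome
Longest palindromic substring: "faf" with length 3

3


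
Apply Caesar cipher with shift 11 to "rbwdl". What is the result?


Caesar cipher: shift "rbwdl" by 11
  'r' (pos 17) + 11 = pos 2 = 'c'
  'b' (pos 1) + 11 = pos 12 = 'm'
  'w' (pos 22) + 11 = pos 7 = 'h'
  'd' (pos 3) + 11 = pos 14 = 'o'
  'l' (pos 11) + 11 = pos 22 = 'w'
Result: cmhow

cmhow


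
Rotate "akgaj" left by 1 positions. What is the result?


Input: "akgaj", rotate left by 1
First 1 characters: "a"
Remaining characters: "kgaj"
Concatenate remaining + first: "kgaj" + "a" = "kgaja"

kgaja


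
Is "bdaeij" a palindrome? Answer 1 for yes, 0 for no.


Input: bdaeij
Reversed: jieadb
  Compare pos 0 ('b') with pos 5 ('j'): MISMATCH
  Compare pos 1 ('d') with pos 4 ('i'): MISMATCH
  Compare pos 2 ('a') with pos 3 ('e'): MISMATCH
Result: not a palindrome

0


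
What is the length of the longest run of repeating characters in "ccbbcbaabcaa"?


Input: "ccbbcbaabcaa"
Scanning for longest run:
  Position 1 ('c'): continues run of 'c', length=2
  Position 2 ('b'): new char, reset run to 1
  Position 3 ('b'): continues run of 'b', length=2
  Position 4 ('c'): new char, reset run to 1
  Position 5 ('b'): new char, reset run to 1
  Position 6 ('a'): new char, reset run to 1
  Position 7 ('a'): continues run of 'a', length=2
  Position 8 ('b'): new char, reset run to 1
  Position 9 ('c'): new char, reset run to 1
  Position 10 ('a'): new char, reset run to 1
  Position 11 ('a'): continues run of 'a', length=2
Longest run: 'c' with length 2

2


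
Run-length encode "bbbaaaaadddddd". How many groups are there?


Input: bbbaaaaadddddd
Scanning for consecutive runs:
  Group 1: 'b' x 3 (positions 0-2)
  Group 2: 'a' x 5 (positions 3-7)
  Group 3: 'd' x 6 (positions 8-13)
Total groups: 3

3


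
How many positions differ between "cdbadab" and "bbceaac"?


Comparing "cdbadab" and "bbceaac" position by position:
  Position 0: 'c' vs 'b' => DIFFER
  Position 1: 'd' vs 'b' => DIFFER
  Position 2: 'b' vs 'c' => DIFFER
  Position 3: 'a' vs 'e' => DIFFER
  Position 4: 'd' vs 'a' => DIFFER
  Position 5: 'a' vs 'a' => same
  Position 6: 'b' vs 'c' => DIFFER
Positions that differ: 6

6


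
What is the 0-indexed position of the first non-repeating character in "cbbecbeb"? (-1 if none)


Input: cbbecbeb
Character frequencies:
  'b': 4
  'c': 2
  'e': 2
Scanning left to right for freq == 1:
  Position 0 ('c'): freq=2, skip
  Position 1 ('b'): freq=4, skip
  Position 2 ('b'): freq=4, skip
  Position 3 ('e'): freq=2, skip
  Position 4 ('c'): freq=2, skip
  Position 5 ('b'): freq=4, skip
  Position 6 ('e'): freq=2, skip
  Position 7 ('b'): freq=4, skip
  No unique character found => answer = -1

-1


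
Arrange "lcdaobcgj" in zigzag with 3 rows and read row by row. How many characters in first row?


Zigzag "lcdaobcgj" into 3 rows:
Placing characters:
  'l' => row 0
  'c' => row 1
  'd' => row 2
  'a' => row 1
  'o' => row 0
  'b' => row 1
  'c' => row 2
  'g' => row 1
  'j' => row 0
Rows:
  Row 0: "loj"
  Row 1: "cabg"
  Row 2: "dc"
First row length: 3

3


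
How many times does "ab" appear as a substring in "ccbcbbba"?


Searching for "ab" in "ccbcbbba"
Scanning each position:
  Position 0: "cc" => no
  Position 1: "cb" => no
  Position 2: "bc" => no
  Position 3: "cb" => no
  Position 4: "bb" => no
  Position 5: "bb" => no
  Position 6: "ba" => no
Total occurrences: 0

0


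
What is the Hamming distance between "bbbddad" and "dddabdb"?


Comparing "bbbddad" and "dddabdb" position by position:
  Position 0: 'b' vs 'd' => differ
  Position 1: 'b' vs 'd' => differ
  Position 2: 'b' vs 'd' => differ
  Position 3: 'd' vs 'a' => differ
  Position 4: 'd' vs 'b' => differ
  Position 5: 'a' vs 'd' => differ
  Position 6: 'd' vs 'b' => differ
Total differences (Hamming distance): 7

7


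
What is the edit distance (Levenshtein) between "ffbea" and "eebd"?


Computing edit distance: "ffbea" -> "eebd"
DP table:
           e    e    b    d
      0    1    2    3    4
  f   1    1    2    3    4
  f   2    2    2    3    4
  b   3    3    3    2    3
  e   4    3    3    3    3
  a   5    4    4    4    4
Edit distance = dp[5][4] = 4

4


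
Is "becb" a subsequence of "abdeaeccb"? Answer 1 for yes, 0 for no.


Check if "becb" is a subsequence of "abdeaeccb"
Greedy scan:
  Position 0 ('a'): no match needed
  Position 1 ('b'): matches sub[0] = 'b'
  Position 2 ('d'): no match needed
  Position 3 ('e'): matches sub[1] = 'e'
  Position 4 ('a'): no match needed
  Position 5 ('e'): no match needed
  Position 6 ('c'): matches sub[2] = 'c'
  Position 7 ('c'): no match needed
  Position 8 ('b'): matches sub[3] = 'b'
All 4 characters matched => is a subsequence

1


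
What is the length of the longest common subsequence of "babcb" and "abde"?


LCS of "babcb" and "abde"
DP table:
           a    b    d    e
      0    0    0    0    0
  b   0    0    1    1    1
  a   0    1    1    1    1
  b   0    1    2    2    2
  c   0    1    2    2    2
  b   0    1    2    2    2
LCS length = dp[5][4] = 2

2


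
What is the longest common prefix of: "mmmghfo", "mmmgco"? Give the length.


Words: mmmghfo, mmmgco
  Position 0: all 'm' => match
  Position 1: all 'm' => match
  Position 2: all 'm' => match
  Position 3: all 'g' => match
  Position 4: ('h', 'c') => mismatch, stop
LCP = "mmmg" (length 4)

4


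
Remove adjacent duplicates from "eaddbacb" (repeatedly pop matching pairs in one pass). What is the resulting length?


Input: eaddbacb
Stack-based adjacent duplicate removal:
  Read 'e': push. Stack: e
  Read 'a': push. Stack: ea
  Read 'd': push. Stack: ead
  Read 'd': matches stack top 'd' => pop. Stack: ea
  Read 'b': push. Stack: eab
  Read 'a': push. Stack: eaba
  Read 'c': push. Stack: eabac
  Read 'b': push. Stack: eabacb
Final stack: "eabacb" (length 6)

6


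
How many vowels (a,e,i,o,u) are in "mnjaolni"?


Input: mnjaolni
Checking each character:
  'm' at position 0: consonant
  'n' at position 1: consonant
  'j' at position 2: consonant
  'a' at position 3: vowel (running total: 1)
  'o' at position 4: vowel (running total: 2)
  'l' at position 5: consonant
  'n' at position 6: consonant
  'i' at position 7: vowel (running total: 3)
Total vowels: 3

3


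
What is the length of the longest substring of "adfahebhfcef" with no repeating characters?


Input: "adfahebhfcef"
Sliding window (track last position of each char):
  Position 0 ('a'): window [0,0] length 1 -- new best
  Position 1 ('d'): window [0,1] length 2 -- new best
  Position 2 ('f'): window [0,2] length 3 -- new best
  Position 3 ('a'): repeat (last at 0), move window start to 1
  Position 3 ('a'): window [1,3] length 3
  Position 4 ('h'): window [1,4] length 4 -- new best
  Position 5 ('e'): window [1,5] length 5 -- new best
  Position 6 ('b'): window [1,6] length 6 -- new best
  Position 7 ('h'): repeat (last at 4), move window start to 5
  Position 7 ('h'): window [5,7] length 3
  Position 8 ('f'): window [5,8] length 4
  Position 9 ('c'): window [5,9] length 5
  Position 10 ('e'): repeat (last at 5), move window start to 6
  Position 10 ('e'): window [6,10] length 5
  Position 11 ('f'): repeat (last at 8), move window start to 9
  Position 11 ('f'): window [9,11] length 3
Longest substring with no repeats: "dfaheb" with length 6

6


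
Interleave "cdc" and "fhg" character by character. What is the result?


Interleaving "cdc" and "fhg":
  Position 0: 'c' from first, 'f' from second => "cf"
  Position 1: 'd' from first, 'h' from second => "dh"
  Position 2: 'c' from first, 'g' from second => "cg"
Result: cfdhcg

cfdhcg


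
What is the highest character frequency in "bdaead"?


Input: bdaead
Character counts:
  'a': 2
  'b': 1
  'd': 2
  'e': 1
Maximum frequency: 2

2


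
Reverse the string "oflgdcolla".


Input: oflgdcolla
Reading characters right to left:
  Position 9: 'a'
  Position 8: 'l'
  Position 7: 'l'
  Position 6: 'o'
  Position 5: 'c'
  Position 4: 'd'
  Position 3: 'g'
  Position 2: 'l'
  Position 1: 'f'
  Position 0: 'o'
Reversed: allocdglfo

allocdglfo


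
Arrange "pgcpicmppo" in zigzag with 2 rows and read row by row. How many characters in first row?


Zigzag "pgcpicmppo" into 2 rows:
Placing characters:
  'p' => row 0
  'g' => row 1
  'c' => row 0
  'p' => row 1
  'i' => row 0
  'c' => row 1
  'm' => row 0
  'p' => row 1
  'p' => row 0
  'o' => row 1
Rows:
  Row 0: "pcimp"
  Row 1: "gpcpo"
First row length: 5

5


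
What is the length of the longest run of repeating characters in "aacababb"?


Input: "aacababb"
Scanning for longest run:
  Position 1 ('a'): continues run of 'a', length=2
  Position 2 ('c'): new char, reset run to 1
  Position 3 ('a'): new char, reset run to 1
  Position 4 ('b'): new char, reset run to 1
  Position 5 ('a'): new char, reset run to 1
  Position 6 ('b'): new char, reset run to 1
  Position 7 ('b'): continues run of 'b', length=2
Longest run: 'a' with length 2

2


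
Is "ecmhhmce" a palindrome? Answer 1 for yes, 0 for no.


Input: ecmhhmce
Reversed: ecmhhmce
  Compare pos 0 ('e') with pos 7 ('e'): match
  Compare pos 1 ('c') with pos 6 ('c'): match
  Compare pos 2 ('m') with pos 5 ('m'): match
  Compare pos 3 ('h') with pos 4 ('h'): match
Result: palindrome

1


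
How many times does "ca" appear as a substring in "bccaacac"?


Searching for "ca" in "bccaacac"
Scanning each position:
  Position 0: "bc" => no
  Position 1: "cc" => no
  Position 2: "ca" => MATCH
  Position 3: "aa" => no
  Position 4: "ac" => no
  Position 5: "ca" => MATCH
  Position 6: "ac" => no
Total occurrences: 2

2


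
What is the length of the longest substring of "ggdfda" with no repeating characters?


Input: "ggdfda"
Sliding window (track last position of each char):
  Position 0 ('g'): window [0,0] length 1 -- new best
  Position 1 ('g'): repeat (last at 0), move window start to 1
  Position 1 ('g'): window [1,1] length 1
  Position 2 ('d'): window [1,2] length 2 -- new best
  Position 3 ('f'): window [1,3] length 3 -- new best
  Position 4 ('d'): repeat (last at 2), move window start to 3
  Position 4 ('d'): window [3,4] length 2
  Position 5 ('a'): window [3,5] length 3
Longest substring with no repeats: "gdf" with length 3

3


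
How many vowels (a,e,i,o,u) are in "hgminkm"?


Input: hgminkm
Checking each character:
  'h' at position 0: consonant
  'g' at position 1: consonant
  'm' at position 2: consonant
  'i' at position 3: vowel (running total: 1)
  'n' at position 4: consonant
  'k' at position 5: consonant
  'm' at position 6: consonant
Total vowels: 1

1


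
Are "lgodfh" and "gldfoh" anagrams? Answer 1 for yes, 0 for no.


Strings: "lgodfh", "gldfoh"
Sorted first:  dfghlo
Sorted second: dfghlo
Sorted forms match => anagrams

1


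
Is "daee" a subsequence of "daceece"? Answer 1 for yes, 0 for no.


Check if "daee" is a subsequence of "daceece"
Greedy scan:
  Position 0 ('d'): matches sub[0] = 'd'
  Position 1 ('a'): matches sub[1] = 'a'
  Position 2 ('c'): no match needed
  Position 3 ('e'): matches sub[2] = 'e'
  Position 4 ('e'): matches sub[3] = 'e'
  Position 5 ('c'): no match needed
  Position 6 ('e'): no match needed
All 4 characters matched => is a subsequence

1


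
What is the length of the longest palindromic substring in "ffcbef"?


Input: "ffcbef"
Checking substrings for palindromes:
  [0:2] "ff" (len 2) => palindrome
Longest palindromic substring: "ff" with length 2

2


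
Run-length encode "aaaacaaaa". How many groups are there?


Input: aaaacaaaa
Scanning for consecutive runs:
  Group 1: 'a' x 4 (positions 0-3)
  Group 2: 'c' x 1 (positions 4-4)
  Group 3: 'a' x 4 (positions 5-8)
Total groups: 3

3


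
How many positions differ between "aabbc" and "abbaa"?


Comparing "aabbc" and "abbaa" position by position:
  Position 0: 'a' vs 'a' => same
  Position 1: 'a' vs 'b' => DIFFER
  Position 2: 'b' vs 'b' => same
  Position 3: 'b' vs 'a' => DIFFER
  Position 4: 'c' vs 'a' => DIFFER
Positions that differ: 3

3


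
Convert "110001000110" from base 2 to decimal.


Input: "110001000110" in base 2
Positional expansion:
  Digit '1' (value 1) x 2^11 = 2048
  Digit '1' (value 1) x 2^10 = 1024
  Digit '0' (value 0) x 2^9 = 0
  Digit '0' (value 0) x 2^8 = 0
  Digit '0' (value 0) x 2^7 = 0
  Digit '1' (value 1) x 2^6 = 64
  Digit '0' (value 0) x 2^5 = 0
  Digit '0' (value 0) x 2^4 = 0
  Digit '0' (value 0) x 2^3 = 0
  Digit '1' (value 1) x 2^2 = 4
  Digit '1' (value 1) x 2^1 = 2
  Digit '0' (value 0) x 2^0 = 0
Sum = 3142

3142


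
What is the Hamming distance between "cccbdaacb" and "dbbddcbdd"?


Comparing "cccbdaacb" and "dbbddcbdd" position by position:
  Position 0: 'c' vs 'd' => differ
  Position 1: 'c' vs 'b' => differ
  Position 2: 'c' vs 'b' => differ
  Position 3: 'b' vs 'd' => differ
  Position 4: 'd' vs 'd' => same
  Position 5: 'a' vs 'c' => differ
  Position 6: 'a' vs 'b' => differ
  Position 7: 'c' vs 'd' => differ
  Position 8: 'b' vs 'd' => differ
Total differences (Hamming distance): 8

8


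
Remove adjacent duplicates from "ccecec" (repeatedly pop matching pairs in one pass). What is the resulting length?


Input: ccecec
Stack-based adjacent duplicate removal:
  Read 'c': push. Stack: c
  Read 'c': matches stack top 'c' => pop. Stack: (empty)
  Read 'e': push. Stack: e
  Read 'c': push. Stack: ec
  Read 'e': push. Stack: ece
  Read 'c': push. Stack: ecec
Final stack: "ecec" (length 4)

4


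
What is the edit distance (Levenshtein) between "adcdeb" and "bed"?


Computing edit distance: "adcdeb" -> "bed"
DP table:
           b    e    d
      0    1    2    3
  a   1    1    2    3
  d   2    2    2    2
  c   3    3    3    3
  d   4    4    4    3
  e   5    5    4    4
  b   6    5    5    5
Edit distance = dp[6][3] = 5

5


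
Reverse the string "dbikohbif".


Input: dbikohbif
Reading characters right to left:
  Position 8: 'f'
  Position 7: 'i'
  Position 6: 'b'
  Position 5: 'h'
  Position 4: 'o'
  Position 3: 'k'
  Position 2: 'i'
  Position 1: 'b'
  Position 0: 'd'
Reversed: fibhokibd

fibhokibd


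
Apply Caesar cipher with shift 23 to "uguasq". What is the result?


Caesar cipher: shift "uguasq" by 23
  'u' (pos 20) + 23 = pos 17 = 'r'
  'g' (pos 6) + 23 = pos 3 = 'd'
  'u' (pos 20) + 23 = pos 17 = 'r'
  'a' (pos 0) + 23 = pos 23 = 'x'
  's' (pos 18) + 23 = pos 15 = 'p'
  'q' (pos 16) + 23 = pos 13 = 'n'
Result: rdrxpn

rdrxpn


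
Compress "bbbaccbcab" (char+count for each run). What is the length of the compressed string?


Input: bbbaccbcab
Runs:
  'b' x 3 => "b3"
  'a' x 1 => "a1"
  'c' x 2 => "c2"
  'b' x 1 => "b1"
  'c' x 1 => "c1"
  'a' x 1 => "a1"
  'b' x 1 => "b1"
Compressed: "b3a1c2b1c1a1b1"
Compressed length: 14

14


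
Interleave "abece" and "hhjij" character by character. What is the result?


Interleaving "abece" and "hhjij":
  Position 0: 'a' from first, 'h' from second => "ah"
  Position 1: 'b' from first, 'h' from second => "bh"
  Position 2: 'e' from first, 'j' from second => "ej"
  Position 3: 'c' from first, 'i' from second => "ci"
  Position 4: 'e' from first, 'j' from second => "ej"
Result: ahbhejciej

ahbhejciej


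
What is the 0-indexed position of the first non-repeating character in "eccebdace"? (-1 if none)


Input: eccebdace
Character frequencies:
  'a': 1
  'b': 1
  'c': 3
  'd': 1
  'e': 3
Scanning left to right for freq == 1:
  Position 0 ('e'): freq=3, skip
  Position 1 ('c'): freq=3, skip
  Position 2 ('c'): freq=3, skip
  Position 3 ('e'): freq=3, skip
  Position 4 ('b'): unique! => answer = 4

4


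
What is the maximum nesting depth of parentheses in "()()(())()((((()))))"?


Input: "()()(())()((((()))))"
Tracking depth:
  Position 0 '(': depth becomes 1
  Position 1 ')': depth becomes 0
  Position 2 '(': depth becomes 1
  Position 3 ')': depth becomes 0
  Position 4 '(': depth becomes 1
  Position 5 '(': depth becomes 2
  Position 6 ')': depth becomes 1
  Position 7 ')': depth becomes 0
  Position 8 '(': depth becomes 1
  Position 9 ')': depth becomes 0
  Position 10 '(': depth becomes 1
  Position 11 '(': depth becomes 2
  Position 12 '(': depth becomes 3
  Position 13 '(': depth becomes 4
  Position 14 '(': depth becomes 5
  Position 15 ')': depth becomes 4
  Position 16 ')': depth becomes 3
  Position 17 ')': depth becomes 2
  Position 18 ')': depth becomes 1
  Position 19 ')': depth becomes 0
Maximum depth reached: 5

5


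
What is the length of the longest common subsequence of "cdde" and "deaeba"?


LCS of "cdde" and "deaeba"
DP table:
           d    e    a    e    b    a
      0    0    0    0    0    0    0
  c   0    0    0    0    0    0    0
  d   0    1    1    1    1    1    1
  d   0    1    1    1    1    1    1
  e   0    1    2    2    2    2    2
LCS length = dp[4][6] = 2

2


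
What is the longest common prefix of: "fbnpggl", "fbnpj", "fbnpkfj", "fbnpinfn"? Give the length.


Words: fbnpggl, fbnpj, fbnpkfj, fbnpinfn
  Position 0: all 'f' => match
  Position 1: all 'b' => match
  Position 2: all 'n' => match
  Position 3: all 'p' => match
  Position 4: ('g', 'j', 'k', 'i') => mismatch, stop
LCP = "fbnp" (length 4)

4


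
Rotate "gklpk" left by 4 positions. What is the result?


Input: "gklpk", rotate left by 4
First 4 characters: "gklp"
Remaining characters: "k"
Concatenate remaining + first: "k" + "gklp" = "kgklp"

kgklp


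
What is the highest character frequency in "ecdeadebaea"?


Input: ecdeadebaea
Character counts:
  'a': 3
  'b': 1
  'c': 1
  'd': 2
  'e': 4
Maximum frequency: 4

4


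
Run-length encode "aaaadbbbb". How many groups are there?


Input: aaaadbbbb
Scanning for consecutive runs:
  Group 1: 'a' x 4 (positions 0-3)
  Group 2: 'd' x 1 (positions 4-4)
  Group 3: 'b' x 4 (positions 5-8)
Total groups: 3

3


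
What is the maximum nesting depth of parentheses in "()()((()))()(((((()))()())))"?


Input: "()()((()))()(((((()))()())))"
Tracking depth:
  Position 0 '(': depth becomes 1
  Position 1 ')': depth becomes 0
  Position 2 '(': depth becomes 1
  Position 3 ')': depth becomes 0
  Position 4 '(': depth becomes 1
  Position 5 '(': depth becomes 2
  Position 6 '(': depth becomes 3
  Position 7 ')': depth becomes 2
  Position 8 ')': depth becomes 1
  Position 9 ')': depth becomes 0
  Position 10 '(': depth becomes 1
  Position 11 ')': depth becomes 0
  Position 12 '(': depth becomes 1
  Position 13 '(': depth becomes 2
  Position 14 '(': depth becomes 3
  Position 15 '(': depth becomes 4
  Position 16 '(': depth becomes 5
  Position 17 '(': depth becomes 6
  Position 18 ')': depth becomes 5
  Position 19 ')': depth becomes 4
  Position 20 ')': depth becomes 3
  Position 21 '(': depth becomes 4
  Position 22 ')': depth becomes 3
  Position 23 '(': depth becomes 4
  Position 24 ')': depth becomes 3
  Position 25 ')': depth becomes 2
  Position 26 ')': depth becomes 1
  Position 27 ')': depth becomes 0
Maximum depth reached: 6

6


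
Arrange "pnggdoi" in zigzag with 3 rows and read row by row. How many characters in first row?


Zigzag "pnggdoi" into 3 rows:
Placing characters:
  'p' => row 0
  'n' => row 1
  'g' => row 2
  'g' => row 1
  'd' => row 0
  'o' => row 1
  'i' => row 2
Rows:
  Row 0: "pd"
  Row 1: "ngo"
  Row 2: "gi"
First row length: 2

2


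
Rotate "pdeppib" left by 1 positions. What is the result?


Input: "pdeppib", rotate left by 1
First 1 characters: "p"
Remaining characters: "deppib"
Concatenate remaining + first: "deppib" + "p" = "deppibp"

deppibp


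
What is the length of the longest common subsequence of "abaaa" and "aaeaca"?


LCS of "abaaa" and "aaeaca"
DP table:
           a    a    e    a    c    a
      0    0    0    0    0    0    0
  a   0    1    1    1    1    1    1
  b   0    1    1    1    1    1    1
  a   0    1    2    2    2    2    2
  a   0    1    2    2    3    3    3
  a   0    1    2    2    3    3    4
LCS length = dp[5][6] = 4

4


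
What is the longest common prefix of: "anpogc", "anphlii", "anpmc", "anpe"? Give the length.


Words: anpogc, anphlii, anpmc, anpe
  Position 0: all 'a' => match
  Position 1: all 'n' => match
  Position 2: all 'p' => match
  Position 3: ('o', 'h', 'm', 'e') => mismatch, stop
LCP = "anp" (length 3)

3


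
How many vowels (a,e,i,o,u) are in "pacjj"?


Input: pacjj
Checking each character:
  'p' at position 0: consonant
  'a' at position 1: vowel (running total: 1)
  'c' at position 2: consonant
  'j' at position 3: consonant
  'j' at position 4: consonant
Total vowels: 1

1


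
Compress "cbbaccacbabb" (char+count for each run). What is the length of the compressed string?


Input: cbbaccacbabb
Runs:
  'c' x 1 => "c1"
  'b' x 2 => "b2"
  'a' x 1 => "a1"
  'c' x 2 => "c2"
  'a' x 1 => "a1"
  'c' x 1 => "c1"
  'b' x 1 => "b1"
  'a' x 1 => "a1"
  'b' x 2 => "b2"
Compressed: "c1b2a1c2a1c1b1a1b2"
Compressed length: 18

18


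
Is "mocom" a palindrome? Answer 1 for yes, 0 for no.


Input: mocom
Reversed: mocom
  Compare pos 0 ('m') with pos 4 ('m'): match
  Compare pos 1 ('o') with pos 3 ('o'): match
Result: palindrome

1


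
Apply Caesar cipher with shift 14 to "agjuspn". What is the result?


Caesar cipher: shift "agjuspn" by 14
  'a' (pos 0) + 14 = pos 14 = 'o'
  'g' (pos 6) + 14 = pos 20 = 'u'
  'j' (pos 9) + 14 = pos 23 = 'x'
  'u' (pos 20) + 14 = pos 8 = 'i'
  's' (pos 18) + 14 = pos 6 = 'g'
  'p' (pos 15) + 14 = pos 3 = 'd'
  'n' (pos 13) + 14 = pos 1 = 'b'
Result: ouxigdb

ouxigdb


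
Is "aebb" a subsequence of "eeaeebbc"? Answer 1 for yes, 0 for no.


Check if "aebb" is a subsequence of "eeaeebbc"
Greedy scan:
  Position 0 ('e'): no match needed
  Position 1 ('e'): no match needed
  Position 2 ('a'): matches sub[0] = 'a'
  Position 3 ('e'): matches sub[1] = 'e'
  Position 4 ('e'): no match needed
  Position 5 ('b'): matches sub[2] = 'b'
  Position 6 ('b'): matches sub[3] = 'b'
  Position 7 ('c'): no match needed
All 4 characters matched => is a subsequence

1


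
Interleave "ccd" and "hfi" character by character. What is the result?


Interleaving "ccd" and "hfi":
  Position 0: 'c' from first, 'h' from second => "ch"
  Position 1: 'c' from first, 'f' from second => "cf"
  Position 2: 'd' from first, 'i' from second => "di"
Result: chcfdi

chcfdi


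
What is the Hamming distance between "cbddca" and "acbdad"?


Comparing "cbddca" and "acbdad" position by position:
  Position 0: 'c' vs 'a' => differ
  Position 1: 'b' vs 'c' => differ
  Position 2: 'd' vs 'b' => differ
  Position 3: 'd' vs 'd' => same
  Position 4: 'c' vs 'a' => differ
  Position 5: 'a' vs 'd' => differ
Total differences (Hamming distance): 5

5


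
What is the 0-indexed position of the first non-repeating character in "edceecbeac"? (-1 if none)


Input: edceecbeac
Character frequencies:
  'a': 1
  'b': 1
  'c': 3
  'd': 1
  'e': 4
Scanning left to right for freq == 1:
  Position 0 ('e'): freq=4, skip
  Position 1 ('d'): unique! => answer = 1

1


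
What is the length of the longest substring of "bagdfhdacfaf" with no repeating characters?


Input: "bagdfhdacfaf"
Sliding window (track last position of each char):
  Position 0 ('b'): window [0,0] length 1 -- new best
  Position 1 ('a'): window [0,1] length 2 -- new best
  Position 2 ('g'): window [0,2] length 3 -- new best
  Position 3 ('d'): window [0,3] length 4 -- new best
  Position 4 ('f'): window [0,4] length 5 -- new best
  Position 5 ('h'): window [0,5] length 6 -- new best
  Position 6 ('d'): repeat (last at 3), move window start to 4
  Position 6 ('d'): window [4,6] length 3
  Position 7 ('a'): window [4,7] length 4
  Position 8 ('c'): window [4,8] length 5
  Position 9 ('f'): repeat (last at 4), move window start to 5
  Position 9 ('f'): window [5,9] length 5
  Position 10 ('a'): repeat (last at 7), move window start to 8
  Position 10 ('a'): window [8,10] length 3
  Position 11 ('f'): repeat (last at 9), move window start to 10
  Position 11 ('f'): window [10,11] length 2
Longest substring with no repeats: "bagdfh" with length 6

6


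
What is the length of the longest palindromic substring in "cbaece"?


Input: "cbaece"
Checking substrings for palindromes:
  [3:6] "ece" (len 3) => palindrome
Longest palindromic substring: "ece" with length 3

3


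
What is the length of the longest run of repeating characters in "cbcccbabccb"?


Input: "cbcccbabccb"
Scanning for longest run:
  Position 1 ('b'): new char, reset run to 1
  Position 2 ('c'): new char, reset run to 1
  Position 3 ('c'): continues run of 'c', length=2
  Position 4 ('c'): continues run of 'c', length=3
  Position 5 ('b'): new char, reset run to 1
  Position 6 ('a'): new char, reset run to 1
  Position 7 ('b'): new char, reset run to 1
  Position 8 ('c'): new char, reset run to 1
  Position 9 ('c'): continues run of 'c', length=2
  Position 10 ('b'): new char, reset run to 1
Longest run: 'c' with length 3

3


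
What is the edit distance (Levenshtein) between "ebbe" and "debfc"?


Computing edit distance: "ebbe" -> "debfc"
DP table:
           d    e    b    f    c
      0    1    2    3    4    5
  e   1    1    1    2    3    4
  b   2    2    2    1    2    3
  b   3    3    3    2    2    3
  e   4    4    3    3    3    3
Edit distance = dp[4][5] = 3

3


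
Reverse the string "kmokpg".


Input: kmokpg
Reading characters right to left:
  Position 5: 'g'
  Position 4: 'p'
  Position 3: 'k'
  Position 2: 'o'
  Position 1: 'm'
  Position 0: 'k'
Reversed: gpkomk

gpkomk


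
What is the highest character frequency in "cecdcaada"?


Input: cecdcaada
Character counts:
  'a': 3
  'c': 3
  'd': 2
  'e': 1
Maximum frequency: 3

3


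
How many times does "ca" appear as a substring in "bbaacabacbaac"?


Searching for "ca" in "bbaacabacbaac"
Scanning each position:
  Position 0: "bb" => no
  Position 1: "ba" => no
  Position 2: "aa" => no
  Position 3: "ac" => no
  Position 4: "ca" => MATCH
  Position 5: "ab" => no
  Position 6: "ba" => no
  Position 7: "ac" => no
  Position 8: "cb" => no
  Position 9: "ba" => no
  Position 10: "aa" => no
  Position 11: "ac" => no
Total occurrences: 1

1


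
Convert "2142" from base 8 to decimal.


Input: "2142" in base 8
Positional expansion:
  Digit '2' (value 2) x 8^3 = 1024
  Digit '1' (value 1) x 8^2 = 64
  Digit '4' (value 4) x 8^1 = 32
  Digit '2' (value 2) x 8^0 = 2
Sum = 1122

1122


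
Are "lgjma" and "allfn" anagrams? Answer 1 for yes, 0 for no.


Strings: "lgjma", "allfn"
Sorted first:  agjlm
Sorted second: aflln
Differ at position 1: 'g' vs 'f' => not anagrams

0


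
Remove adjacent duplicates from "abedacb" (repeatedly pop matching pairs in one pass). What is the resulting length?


Input: abedacb
Stack-based adjacent duplicate removal:
  Read 'a': push. Stack: a
  Read 'b': push. Stack: ab
  Read 'e': push. Stack: abe
  Read 'd': push. Stack: abed
  Read 'a': push. Stack: abeda
  Read 'c': push. Stack: abedac
  Read 'b': push. Stack: abedacb
Final stack: "abedacb" (length 7)

7


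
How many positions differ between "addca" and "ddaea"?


Comparing "addca" and "ddaea" position by position:
  Position 0: 'a' vs 'd' => DIFFER
  Position 1: 'd' vs 'd' => same
  Position 2: 'd' vs 'a' => DIFFER
  Position 3: 'c' vs 'e' => DIFFER
  Position 4: 'a' vs 'a' => same
Positions that differ: 3

3


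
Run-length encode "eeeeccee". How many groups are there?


Input: eeeeccee
Scanning for consecutive runs:
  Group 1: 'e' x 4 (positions 0-3)
  Group 2: 'c' x 2 (positions 4-5)
  Group 3: 'e' x 2 (positions 6-7)
Total groups: 3

3


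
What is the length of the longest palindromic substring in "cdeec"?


Input: "cdeec"
Checking substrings for palindromes:
  [2:4] "ee" (len 2) => palindrome
Longest palindromic substring: "ee" with length 2

2


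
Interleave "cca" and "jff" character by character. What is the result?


Interleaving "cca" and "jff":
  Position 0: 'c' from first, 'j' from second => "cj"
  Position 1: 'c' from first, 'f' from second => "cf"
  Position 2: 'a' from first, 'f' from second => "af"
Result: cjcfaf

cjcfaf


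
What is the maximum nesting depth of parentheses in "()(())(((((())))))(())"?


Input: "()(())(((((())))))(())"
Tracking depth:
  Position 0 '(': depth becomes 1
  Position 1 ')': depth becomes 0
  Position 2 '(': depth becomes 1
  Position 3 '(': depth becomes 2
  Position 4 ')': depth becomes 1
  Position 5 ')': depth becomes 0
  Position 6 '(': depth becomes 1
  Position 7 '(': depth becomes 2
  Position 8 '(': depth becomes 3
  Position 9 '(': depth becomes 4
  Position 10 '(': depth becomes 5
  Position 11 '(': depth becomes 6
  Position 12 ')': depth becomes 5
  Position 13 ')': depth becomes 4
  Position 14 ')': depth becomes 3
  Position 15 ')': depth becomes 2
  Position 16 ')': depth becomes 1
  Position 17 ')': depth becomes 0
  Position 18 '(': depth becomes 1
  Position 19 '(': depth becomes 2
  Position 20 ')': depth becomes 1
  Position 21 ')': depth becomes 0
Maximum depth reached: 6

6


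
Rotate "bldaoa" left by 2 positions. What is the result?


Input: "bldaoa", rotate left by 2
First 2 characters: "bl"
Remaining characters: "daoa"
Concatenate remaining + first: "daoa" + "bl" = "daoabl"

daoabl


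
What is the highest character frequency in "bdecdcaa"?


Input: bdecdcaa
Character counts:
  'a': 2
  'b': 1
  'c': 2
  'd': 2
  'e': 1
Maximum frequency: 2

2


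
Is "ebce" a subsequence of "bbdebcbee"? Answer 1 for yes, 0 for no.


Check if "ebce" is a subsequence of "bbdebcbee"
Greedy scan:
  Position 0 ('b'): no match needed
  Position 1 ('b'): no match needed
  Position 2 ('d'): no match needed
  Position 3 ('e'): matches sub[0] = 'e'
  Position 4 ('b'): matches sub[1] = 'b'
  Position 5 ('c'): matches sub[2] = 'c'
  Position 6 ('b'): no match needed
  Position 7 ('e'): matches sub[3] = 'e'
  Position 8 ('e'): no match needed
All 4 characters matched => is a subsequence

1


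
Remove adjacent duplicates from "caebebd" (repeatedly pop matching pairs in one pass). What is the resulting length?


Input: caebebd
Stack-based adjacent duplicate removal:
  Read 'c': push. Stack: c
  Read 'a': push. Stack: ca
  Read 'e': push. Stack: cae
  Read 'b': push. Stack: caeb
  Read 'e': push. Stack: caebe
  Read 'b': push. Stack: caebeb
  Read 'd': push. Stack: caebebd
Final stack: "caebebd" (length 7)

7


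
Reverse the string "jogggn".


Input: jogggn
Reading characters right to left:
  Position 5: 'n'
  Position 4: 'g'
  Position 3: 'g'
  Position 2: 'g'
  Position 1: 'o'
  Position 0: 'j'
Reversed: ngggoj

ngggoj


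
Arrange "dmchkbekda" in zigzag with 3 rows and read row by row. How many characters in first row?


Zigzag "dmchkbekda" into 3 rows:
Placing characters:
  'd' => row 0
  'm' => row 1
  'c' => row 2
  'h' => row 1
  'k' => row 0
  'b' => row 1
  'e' => row 2
  'k' => row 1
  'd' => row 0
  'a' => row 1
Rows:
  Row 0: "dkd"
  Row 1: "mhbka"
  Row 2: "ce"
First row length: 3

3


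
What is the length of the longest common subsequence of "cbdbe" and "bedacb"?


LCS of "cbdbe" and "bedacb"
DP table:
           b    e    d    a    c    b
      0    0    0    0    0    0    0
  c   0    0    0    0    0    1    1
  b   0    1    1    1    1    1    2
  d   0    1    1    2    2    2    2
  b   0    1    1    2    2    2    3
  e   0    1    2    2    2    2    3
LCS length = dp[5][6] = 3

3


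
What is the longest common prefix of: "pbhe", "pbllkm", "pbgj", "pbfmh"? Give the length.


Words: pbhe, pbllkm, pbgj, pbfmh
  Position 0: all 'p' => match
  Position 1: all 'b' => match
  Position 2: ('h', 'l', 'g', 'f') => mismatch, stop
LCP = "pb" (length 2)

2


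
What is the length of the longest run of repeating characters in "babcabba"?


Input: "babcabba"
Scanning for longest run:
  Position 1 ('a'): new char, reset run to 1
  Position 2 ('b'): new char, reset run to 1
  Position 3 ('c'): new char, reset run to 1
  Position 4 ('a'): new char, reset run to 1
  Position 5 ('b'): new char, reset run to 1
  Position 6 ('b'): continues run of 'b', length=2
  Position 7 ('a'): new char, reset run to 1
Longest run: 'b' with length 2

2


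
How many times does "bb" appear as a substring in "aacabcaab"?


Searching for "bb" in "aacabcaab"
Scanning each position:
  Position 0: "aa" => no
  Position 1: "ac" => no
  Position 2: "ca" => no
  Position 3: "ab" => no
  Position 4: "bc" => no
  Position 5: "ca" => no
  Position 6: "aa" => no
  Position 7: "ab" => no
Total occurrences: 0

0


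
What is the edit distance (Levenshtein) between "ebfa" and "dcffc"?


Computing edit distance: "ebfa" -> "dcffc"
DP table:
           d    c    f    f    c
      0    1    2    3    4    5
  e   1    1    2    3    4    5
  b   2    2    2    3    4    5
  f   3    3    3    2    3    4
  a   4    4    4    3    3    4
Edit distance = dp[4][5] = 4

4


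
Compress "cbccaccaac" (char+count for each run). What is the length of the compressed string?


Input: cbccaccaac
Runs:
  'c' x 1 => "c1"
  'b' x 1 => "b1"
  'c' x 2 => "c2"
  'a' x 1 => "a1"
  'c' x 2 => "c2"
  'a' x 2 => "a2"
  'c' x 1 => "c1"
Compressed: "c1b1c2a1c2a2c1"
Compressed length: 14

14


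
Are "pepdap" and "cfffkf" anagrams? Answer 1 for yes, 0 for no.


Strings: "pepdap", "cfffkf"
Sorted first:  adeppp
Sorted second: cffffk
Differ at position 0: 'a' vs 'c' => not anagrams

0


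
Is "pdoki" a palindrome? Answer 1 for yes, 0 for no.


Input: pdoki
Reversed: ikodp
  Compare pos 0 ('p') with pos 4 ('i'): MISMATCH
  Compare pos 1 ('d') with pos 3 ('k'): MISMATCH
Result: not a palindrome

0


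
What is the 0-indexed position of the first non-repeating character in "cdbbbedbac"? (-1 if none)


Input: cdbbbedbac
Character frequencies:
  'a': 1
  'b': 4
  'c': 2
  'd': 2
  'e': 1
Scanning left to right for freq == 1:
  Position 0 ('c'): freq=2, skip
  Position 1 ('d'): freq=2, skip
  Position 2 ('b'): freq=4, skip
  Position 3 ('b'): freq=4, skip
  Position 4 ('b'): freq=4, skip
  Position 5 ('e'): unique! => answer = 5

5


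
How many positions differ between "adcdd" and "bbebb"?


Comparing "adcdd" and "bbebb" position by position:
  Position 0: 'a' vs 'b' => DIFFER
  Position 1: 'd' vs 'b' => DIFFER
  Position 2: 'c' vs 'e' => DIFFER
  Position 3: 'd' vs 'b' => DIFFER
  Position 4: 'd' vs 'b' => DIFFER
Positions that differ: 5

5
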